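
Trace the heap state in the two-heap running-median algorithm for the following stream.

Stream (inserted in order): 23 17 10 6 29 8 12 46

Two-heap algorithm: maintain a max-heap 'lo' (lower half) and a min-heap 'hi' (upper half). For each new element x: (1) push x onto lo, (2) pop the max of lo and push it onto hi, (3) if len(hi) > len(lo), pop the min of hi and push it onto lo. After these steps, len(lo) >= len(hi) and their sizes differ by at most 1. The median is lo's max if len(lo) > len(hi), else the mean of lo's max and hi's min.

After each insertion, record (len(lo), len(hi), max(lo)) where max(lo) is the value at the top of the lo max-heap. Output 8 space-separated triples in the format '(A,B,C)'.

Answer: (1,0,23) (1,1,17) (2,1,17) (2,2,10) (3,2,17) (3,3,10) (4,3,12) (4,4,12)

Derivation:
Step 1: insert 23 -> lo=[23] hi=[] -> (len(lo)=1, len(hi)=0, max(lo)=23)
Step 2: insert 17 -> lo=[17] hi=[23] -> (len(lo)=1, len(hi)=1, max(lo)=17)
Step 3: insert 10 -> lo=[10, 17] hi=[23] -> (len(lo)=2, len(hi)=1, max(lo)=17)
Step 4: insert 6 -> lo=[6, 10] hi=[17, 23] -> (len(lo)=2, len(hi)=2, max(lo)=10)
Step 5: insert 29 -> lo=[6, 10, 17] hi=[23, 29] -> (len(lo)=3, len(hi)=2, max(lo)=17)
Step 6: insert 8 -> lo=[6, 8, 10] hi=[17, 23, 29] -> (len(lo)=3, len(hi)=3, max(lo)=10)
Step 7: insert 12 -> lo=[6, 8, 10, 12] hi=[17, 23, 29] -> (len(lo)=4, len(hi)=3, max(lo)=12)
Step 8: insert 46 -> lo=[6, 8, 10, 12] hi=[17, 23, 29, 46] -> (len(lo)=4, len(hi)=4, max(lo)=12)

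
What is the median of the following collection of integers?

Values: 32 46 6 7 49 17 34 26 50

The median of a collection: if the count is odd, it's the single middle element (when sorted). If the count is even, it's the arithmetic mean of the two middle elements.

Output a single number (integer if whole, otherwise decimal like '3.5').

Answer: 32

Derivation:
Step 1: insert 32 -> lo=[32] (size 1, max 32) hi=[] (size 0) -> median=32
Step 2: insert 46 -> lo=[32] (size 1, max 32) hi=[46] (size 1, min 46) -> median=39
Step 3: insert 6 -> lo=[6, 32] (size 2, max 32) hi=[46] (size 1, min 46) -> median=32
Step 4: insert 7 -> lo=[6, 7] (size 2, max 7) hi=[32, 46] (size 2, min 32) -> median=19.5
Step 5: insert 49 -> lo=[6, 7, 32] (size 3, max 32) hi=[46, 49] (size 2, min 46) -> median=32
Step 6: insert 17 -> lo=[6, 7, 17] (size 3, max 17) hi=[32, 46, 49] (size 3, min 32) -> median=24.5
Step 7: insert 34 -> lo=[6, 7, 17, 32] (size 4, max 32) hi=[34, 46, 49] (size 3, min 34) -> median=32
Step 8: insert 26 -> lo=[6, 7, 17, 26] (size 4, max 26) hi=[32, 34, 46, 49] (size 4, min 32) -> median=29
Step 9: insert 50 -> lo=[6, 7, 17, 26, 32] (size 5, max 32) hi=[34, 46, 49, 50] (size 4, min 34) -> median=32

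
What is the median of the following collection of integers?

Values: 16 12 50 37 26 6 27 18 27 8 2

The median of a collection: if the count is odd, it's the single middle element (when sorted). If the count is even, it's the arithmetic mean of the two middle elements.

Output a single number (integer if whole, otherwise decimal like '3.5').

Step 1: insert 16 -> lo=[16] (size 1, max 16) hi=[] (size 0) -> median=16
Step 2: insert 12 -> lo=[12] (size 1, max 12) hi=[16] (size 1, min 16) -> median=14
Step 3: insert 50 -> lo=[12, 16] (size 2, max 16) hi=[50] (size 1, min 50) -> median=16
Step 4: insert 37 -> lo=[12, 16] (size 2, max 16) hi=[37, 50] (size 2, min 37) -> median=26.5
Step 5: insert 26 -> lo=[12, 16, 26] (size 3, max 26) hi=[37, 50] (size 2, min 37) -> median=26
Step 6: insert 6 -> lo=[6, 12, 16] (size 3, max 16) hi=[26, 37, 50] (size 3, min 26) -> median=21
Step 7: insert 27 -> lo=[6, 12, 16, 26] (size 4, max 26) hi=[27, 37, 50] (size 3, min 27) -> median=26
Step 8: insert 18 -> lo=[6, 12, 16, 18] (size 4, max 18) hi=[26, 27, 37, 50] (size 4, min 26) -> median=22
Step 9: insert 27 -> lo=[6, 12, 16, 18, 26] (size 5, max 26) hi=[27, 27, 37, 50] (size 4, min 27) -> median=26
Step 10: insert 8 -> lo=[6, 8, 12, 16, 18] (size 5, max 18) hi=[26, 27, 27, 37, 50] (size 5, min 26) -> median=22
Step 11: insert 2 -> lo=[2, 6, 8, 12, 16, 18] (size 6, max 18) hi=[26, 27, 27, 37, 50] (size 5, min 26) -> median=18

Answer: 18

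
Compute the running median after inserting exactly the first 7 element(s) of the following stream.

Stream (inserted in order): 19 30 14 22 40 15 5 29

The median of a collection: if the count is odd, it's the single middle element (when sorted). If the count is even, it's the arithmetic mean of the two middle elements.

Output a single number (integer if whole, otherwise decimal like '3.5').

Answer: 19

Derivation:
Step 1: insert 19 -> lo=[19] (size 1, max 19) hi=[] (size 0) -> median=19
Step 2: insert 30 -> lo=[19] (size 1, max 19) hi=[30] (size 1, min 30) -> median=24.5
Step 3: insert 14 -> lo=[14, 19] (size 2, max 19) hi=[30] (size 1, min 30) -> median=19
Step 4: insert 22 -> lo=[14, 19] (size 2, max 19) hi=[22, 30] (size 2, min 22) -> median=20.5
Step 5: insert 40 -> lo=[14, 19, 22] (size 3, max 22) hi=[30, 40] (size 2, min 30) -> median=22
Step 6: insert 15 -> lo=[14, 15, 19] (size 3, max 19) hi=[22, 30, 40] (size 3, min 22) -> median=20.5
Step 7: insert 5 -> lo=[5, 14, 15, 19] (size 4, max 19) hi=[22, 30, 40] (size 3, min 22) -> median=19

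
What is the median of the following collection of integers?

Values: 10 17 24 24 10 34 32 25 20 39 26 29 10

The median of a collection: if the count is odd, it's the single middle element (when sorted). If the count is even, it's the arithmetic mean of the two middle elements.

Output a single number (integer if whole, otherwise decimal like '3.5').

Answer: 24

Derivation:
Step 1: insert 10 -> lo=[10] (size 1, max 10) hi=[] (size 0) -> median=10
Step 2: insert 17 -> lo=[10] (size 1, max 10) hi=[17] (size 1, min 17) -> median=13.5
Step 3: insert 24 -> lo=[10, 17] (size 2, max 17) hi=[24] (size 1, min 24) -> median=17
Step 4: insert 24 -> lo=[10, 17] (size 2, max 17) hi=[24, 24] (size 2, min 24) -> median=20.5
Step 5: insert 10 -> lo=[10, 10, 17] (size 3, max 17) hi=[24, 24] (size 2, min 24) -> median=17
Step 6: insert 34 -> lo=[10, 10, 17] (size 3, max 17) hi=[24, 24, 34] (size 3, min 24) -> median=20.5
Step 7: insert 32 -> lo=[10, 10, 17, 24] (size 4, max 24) hi=[24, 32, 34] (size 3, min 24) -> median=24
Step 8: insert 25 -> lo=[10, 10, 17, 24] (size 4, max 24) hi=[24, 25, 32, 34] (size 4, min 24) -> median=24
Step 9: insert 20 -> lo=[10, 10, 17, 20, 24] (size 5, max 24) hi=[24, 25, 32, 34] (size 4, min 24) -> median=24
Step 10: insert 39 -> lo=[10, 10, 17, 20, 24] (size 5, max 24) hi=[24, 25, 32, 34, 39] (size 5, min 24) -> median=24
Step 11: insert 26 -> lo=[10, 10, 17, 20, 24, 24] (size 6, max 24) hi=[25, 26, 32, 34, 39] (size 5, min 25) -> median=24
Step 12: insert 29 -> lo=[10, 10, 17, 20, 24, 24] (size 6, max 24) hi=[25, 26, 29, 32, 34, 39] (size 6, min 25) -> median=24.5
Step 13: insert 10 -> lo=[10, 10, 10, 17, 20, 24, 24] (size 7, max 24) hi=[25, 26, 29, 32, 34, 39] (size 6, min 25) -> median=24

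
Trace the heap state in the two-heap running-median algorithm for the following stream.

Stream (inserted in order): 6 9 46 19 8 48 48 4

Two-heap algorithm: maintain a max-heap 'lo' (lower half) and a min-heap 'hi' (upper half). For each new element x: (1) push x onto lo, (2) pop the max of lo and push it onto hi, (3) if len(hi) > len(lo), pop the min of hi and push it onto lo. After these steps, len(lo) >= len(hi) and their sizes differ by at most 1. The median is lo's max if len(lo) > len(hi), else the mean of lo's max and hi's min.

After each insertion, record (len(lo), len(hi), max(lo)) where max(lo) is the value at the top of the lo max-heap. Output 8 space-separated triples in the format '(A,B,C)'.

Step 1: insert 6 -> lo=[6] hi=[] -> (len(lo)=1, len(hi)=0, max(lo)=6)
Step 2: insert 9 -> lo=[6] hi=[9] -> (len(lo)=1, len(hi)=1, max(lo)=6)
Step 3: insert 46 -> lo=[6, 9] hi=[46] -> (len(lo)=2, len(hi)=1, max(lo)=9)
Step 4: insert 19 -> lo=[6, 9] hi=[19, 46] -> (len(lo)=2, len(hi)=2, max(lo)=9)
Step 5: insert 8 -> lo=[6, 8, 9] hi=[19, 46] -> (len(lo)=3, len(hi)=2, max(lo)=9)
Step 6: insert 48 -> lo=[6, 8, 9] hi=[19, 46, 48] -> (len(lo)=3, len(hi)=3, max(lo)=9)
Step 7: insert 48 -> lo=[6, 8, 9, 19] hi=[46, 48, 48] -> (len(lo)=4, len(hi)=3, max(lo)=19)
Step 8: insert 4 -> lo=[4, 6, 8, 9] hi=[19, 46, 48, 48] -> (len(lo)=4, len(hi)=4, max(lo)=9)

Answer: (1,0,6) (1,1,6) (2,1,9) (2,2,9) (3,2,9) (3,3,9) (4,3,19) (4,4,9)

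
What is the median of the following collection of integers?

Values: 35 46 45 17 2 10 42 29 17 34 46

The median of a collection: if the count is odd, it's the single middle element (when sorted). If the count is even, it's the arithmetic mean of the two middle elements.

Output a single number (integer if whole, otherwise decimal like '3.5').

Step 1: insert 35 -> lo=[35] (size 1, max 35) hi=[] (size 0) -> median=35
Step 2: insert 46 -> lo=[35] (size 1, max 35) hi=[46] (size 1, min 46) -> median=40.5
Step 3: insert 45 -> lo=[35, 45] (size 2, max 45) hi=[46] (size 1, min 46) -> median=45
Step 4: insert 17 -> lo=[17, 35] (size 2, max 35) hi=[45, 46] (size 2, min 45) -> median=40
Step 5: insert 2 -> lo=[2, 17, 35] (size 3, max 35) hi=[45, 46] (size 2, min 45) -> median=35
Step 6: insert 10 -> lo=[2, 10, 17] (size 3, max 17) hi=[35, 45, 46] (size 3, min 35) -> median=26
Step 7: insert 42 -> lo=[2, 10, 17, 35] (size 4, max 35) hi=[42, 45, 46] (size 3, min 42) -> median=35
Step 8: insert 29 -> lo=[2, 10, 17, 29] (size 4, max 29) hi=[35, 42, 45, 46] (size 4, min 35) -> median=32
Step 9: insert 17 -> lo=[2, 10, 17, 17, 29] (size 5, max 29) hi=[35, 42, 45, 46] (size 4, min 35) -> median=29
Step 10: insert 34 -> lo=[2, 10, 17, 17, 29] (size 5, max 29) hi=[34, 35, 42, 45, 46] (size 5, min 34) -> median=31.5
Step 11: insert 46 -> lo=[2, 10, 17, 17, 29, 34] (size 6, max 34) hi=[35, 42, 45, 46, 46] (size 5, min 35) -> median=34

Answer: 34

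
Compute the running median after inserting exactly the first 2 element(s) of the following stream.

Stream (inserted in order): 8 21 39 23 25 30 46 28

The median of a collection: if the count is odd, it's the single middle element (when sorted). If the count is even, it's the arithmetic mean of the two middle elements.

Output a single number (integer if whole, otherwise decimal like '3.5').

Answer: 14.5

Derivation:
Step 1: insert 8 -> lo=[8] (size 1, max 8) hi=[] (size 0) -> median=8
Step 2: insert 21 -> lo=[8] (size 1, max 8) hi=[21] (size 1, min 21) -> median=14.5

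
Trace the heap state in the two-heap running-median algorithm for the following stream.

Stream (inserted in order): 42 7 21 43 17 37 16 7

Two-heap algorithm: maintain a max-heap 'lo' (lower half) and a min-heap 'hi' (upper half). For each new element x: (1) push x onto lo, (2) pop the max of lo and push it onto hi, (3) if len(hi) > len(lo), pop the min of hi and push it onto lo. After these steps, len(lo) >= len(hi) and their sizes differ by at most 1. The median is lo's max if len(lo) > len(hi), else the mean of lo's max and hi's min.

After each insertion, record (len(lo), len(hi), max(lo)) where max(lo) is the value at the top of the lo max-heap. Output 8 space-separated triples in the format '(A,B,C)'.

Answer: (1,0,42) (1,1,7) (2,1,21) (2,2,21) (3,2,21) (3,3,21) (4,3,21) (4,4,17)

Derivation:
Step 1: insert 42 -> lo=[42] hi=[] -> (len(lo)=1, len(hi)=0, max(lo)=42)
Step 2: insert 7 -> lo=[7] hi=[42] -> (len(lo)=1, len(hi)=1, max(lo)=7)
Step 3: insert 21 -> lo=[7, 21] hi=[42] -> (len(lo)=2, len(hi)=1, max(lo)=21)
Step 4: insert 43 -> lo=[7, 21] hi=[42, 43] -> (len(lo)=2, len(hi)=2, max(lo)=21)
Step 5: insert 17 -> lo=[7, 17, 21] hi=[42, 43] -> (len(lo)=3, len(hi)=2, max(lo)=21)
Step 6: insert 37 -> lo=[7, 17, 21] hi=[37, 42, 43] -> (len(lo)=3, len(hi)=3, max(lo)=21)
Step 7: insert 16 -> lo=[7, 16, 17, 21] hi=[37, 42, 43] -> (len(lo)=4, len(hi)=3, max(lo)=21)
Step 8: insert 7 -> lo=[7, 7, 16, 17] hi=[21, 37, 42, 43] -> (len(lo)=4, len(hi)=4, max(lo)=17)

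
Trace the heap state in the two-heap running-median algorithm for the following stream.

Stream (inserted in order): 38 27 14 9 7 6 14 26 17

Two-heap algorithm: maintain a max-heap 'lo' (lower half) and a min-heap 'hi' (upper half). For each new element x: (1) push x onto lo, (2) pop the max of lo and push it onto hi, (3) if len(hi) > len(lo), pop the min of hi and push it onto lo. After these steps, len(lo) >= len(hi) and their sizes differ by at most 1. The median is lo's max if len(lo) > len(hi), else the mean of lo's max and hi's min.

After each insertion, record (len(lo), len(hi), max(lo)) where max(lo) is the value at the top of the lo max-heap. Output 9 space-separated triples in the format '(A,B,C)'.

Step 1: insert 38 -> lo=[38] hi=[] -> (len(lo)=1, len(hi)=0, max(lo)=38)
Step 2: insert 27 -> lo=[27] hi=[38] -> (len(lo)=1, len(hi)=1, max(lo)=27)
Step 3: insert 14 -> lo=[14, 27] hi=[38] -> (len(lo)=2, len(hi)=1, max(lo)=27)
Step 4: insert 9 -> lo=[9, 14] hi=[27, 38] -> (len(lo)=2, len(hi)=2, max(lo)=14)
Step 5: insert 7 -> lo=[7, 9, 14] hi=[27, 38] -> (len(lo)=3, len(hi)=2, max(lo)=14)
Step 6: insert 6 -> lo=[6, 7, 9] hi=[14, 27, 38] -> (len(lo)=3, len(hi)=3, max(lo)=9)
Step 7: insert 14 -> lo=[6, 7, 9, 14] hi=[14, 27, 38] -> (len(lo)=4, len(hi)=3, max(lo)=14)
Step 8: insert 26 -> lo=[6, 7, 9, 14] hi=[14, 26, 27, 38] -> (len(lo)=4, len(hi)=4, max(lo)=14)
Step 9: insert 17 -> lo=[6, 7, 9, 14, 14] hi=[17, 26, 27, 38] -> (len(lo)=5, len(hi)=4, max(lo)=14)

Answer: (1,0,38) (1,1,27) (2,1,27) (2,2,14) (3,2,14) (3,3,9) (4,3,14) (4,4,14) (5,4,14)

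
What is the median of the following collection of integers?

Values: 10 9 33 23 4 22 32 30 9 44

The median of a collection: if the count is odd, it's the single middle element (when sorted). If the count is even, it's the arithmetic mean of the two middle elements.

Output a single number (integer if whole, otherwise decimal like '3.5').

Answer: 22.5

Derivation:
Step 1: insert 10 -> lo=[10] (size 1, max 10) hi=[] (size 0) -> median=10
Step 2: insert 9 -> lo=[9] (size 1, max 9) hi=[10] (size 1, min 10) -> median=9.5
Step 3: insert 33 -> lo=[9, 10] (size 2, max 10) hi=[33] (size 1, min 33) -> median=10
Step 4: insert 23 -> lo=[9, 10] (size 2, max 10) hi=[23, 33] (size 2, min 23) -> median=16.5
Step 5: insert 4 -> lo=[4, 9, 10] (size 3, max 10) hi=[23, 33] (size 2, min 23) -> median=10
Step 6: insert 22 -> lo=[4, 9, 10] (size 3, max 10) hi=[22, 23, 33] (size 3, min 22) -> median=16
Step 7: insert 32 -> lo=[4, 9, 10, 22] (size 4, max 22) hi=[23, 32, 33] (size 3, min 23) -> median=22
Step 8: insert 30 -> lo=[4, 9, 10, 22] (size 4, max 22) hi=[23, 30, 32, 33] (size 4, min 23) -> median=22.5
Step 9: insert 9 -> lo=[4, 9, 9, 10, 22] (size 5, max 22) hi=[23, 30, 32, 33] (size 4, min 23) -> median=22
Step 10: insert 44 -> lo=[4, 9, 9, 10, 22] (size 5, max 22) hi=[23, 30, 32, 33, 44] (size 5, min 23) -> median=22.5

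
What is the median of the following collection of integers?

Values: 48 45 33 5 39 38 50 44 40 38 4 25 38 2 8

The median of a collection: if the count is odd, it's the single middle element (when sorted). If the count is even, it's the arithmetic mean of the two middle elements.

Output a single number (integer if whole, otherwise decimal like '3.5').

Step 1: insert 48 -> lo=[48] (size 1, max 48) hi=[] (size 0) -> median=48
Step 2: insert 45 -> lo=[45] (size 1, max 45) hi=[48] (size 1, min 48) -> median=46.5
Step 3: insert 33 -> lo=[33, 45] (size 2, max 45) hi=[48] (size 1, min 48) -> median=45
Step 4: insert 5 -> lo=[5, 33] (size 2, max 33) hi=[45, 48] (size 2, min 45) -> median=39
Step 5: insert 39 -> lo=[5, 33, 39] (size 3, max 39) hi=[45, 48] (size 2, min 45) -> median=39
Step 6: insert 38 -> lo=[5, 33, 38] (size 3, max 38) hi=[39, 45, 48] (size 3, min 39) -> median=38.5
Step 7: insert 50 -> lo=[5, 33, 38, 39] (size 4, max 39) hi=[45, 48, 50] (size 3, min 45) -> median=39
Step 8: insert 44 -> lo=[5, 33, 38, 39] (size 4, max 39) hi=[44, 45, 48, 50] (size 4, min 44) -> median=41.5
Step 9: insert 40 -> lo=[5, 33, 38, 39, 40] (size 5, max 40) hi=[44, 45, 48, 50] (size 4, min 44) -> median=40
Step 10: insert 38 -> lo=[5, 33, 38, 38, 39] (size 5, max 39) hi=[40, 44, 45, 48, 50] (size 5, min 40) -> median=39.5
Step 11: insert 4 -> lo=[4, 5, 33, 38, 38, 39] (size 6, max 39) hi=[40, 44, 45, 48, 50] (size 5, min 40) -> median=39
Step 12: insert 25 -> lo=[4, 5, 25, 33, 38, 38] (size 6, max 38) hi=[39, 40, 44, 45, 48, 50] (size 6, min 39) -> median=38.5
Step 13: insert 38 -> lo=[4, 5, 25, 33, 38, 38, 38] (size 7, max 38) hi=[39, 40, 44, 45, 48, 50] (size 6, min 39) -> median=38
Step 14: insert 2 -> lo=[2, 4, 5, 25, 33, 38, 38] (size 7, max 38) hi=[38, 39, 40, 44, 45, 48, 50] (size 7, min 38) -> median=38
Step 15: insert 8 -> lo=[2, 4, 5, 8, 25, 33, 38, 38] (size 8, max 38) hi=[38, 39, 40, 44, 45, 48, 50] (size 7, min 38) -> median=38

Answer: 38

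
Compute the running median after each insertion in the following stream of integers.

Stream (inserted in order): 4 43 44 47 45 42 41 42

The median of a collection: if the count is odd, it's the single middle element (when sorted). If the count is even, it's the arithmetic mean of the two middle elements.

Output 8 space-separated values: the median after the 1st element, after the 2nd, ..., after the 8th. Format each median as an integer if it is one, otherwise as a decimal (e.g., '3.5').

Step 1: insert 4 -> lo=[4] (size 1, max 4) hi=[] (size 0) -> median=4
Step 2: insert 43 -> lo=[4] (size 1, max 4) hi=[43] (size 1, min 43) -> median=23.5
Step 3: insert 44 -> lo=[4, 43] (size 2, max 43) hi=[44] (size 1, min 44) -> median=43
Step 4: insert 47 -> lo=[4, 43] (size 2, max 43) hi=[44, 47] (size 2, min 44) -> median=43.5
Step 5: insert 45 -> lo=[4, 43, 44] (size 3, max 44) hi=[45, 47] (size 2, min 45) -> median=44
Step 6: insert 42 -> lo=[4, 42, 43] (size 3, max 43) hi=[44, 45, 47] (size 3, min 44) -> median=43.5
Step 7: insert 41 -> lo=[4, 41, 42, 43] (size 4, max 43) hi=[44, 45, 47] (size 3, min 44) -> median=43
Step 8: insert 42 -> lo=[4, 41, 42, 42] (size 4, max 42) hi=[43, 44, 45, 47] (size 4, min 43) -> median=42.5

Answer: 4 23.5 43 43.5 44 43.5 43 42.5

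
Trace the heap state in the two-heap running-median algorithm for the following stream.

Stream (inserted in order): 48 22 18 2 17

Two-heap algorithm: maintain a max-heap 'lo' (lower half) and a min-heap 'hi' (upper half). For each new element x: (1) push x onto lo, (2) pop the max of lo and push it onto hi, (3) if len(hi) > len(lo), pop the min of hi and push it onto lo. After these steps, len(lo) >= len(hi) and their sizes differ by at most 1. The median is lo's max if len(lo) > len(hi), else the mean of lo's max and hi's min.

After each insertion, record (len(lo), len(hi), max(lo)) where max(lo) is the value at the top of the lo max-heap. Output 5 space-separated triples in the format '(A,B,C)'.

Step 1: insert 48 -> lo=[48] hi=[] -> (len(lo)=1, len(hi)=0, max(lo)=48)
Step 2: insert 22 -> lo=[22] hi=[48] -> (len(lo)=1, len(hi)=1, max(lo)=22)
Step 3: insert 18 -> lo=[18, 22] hi=[48] -> (len(lo)=2, len(hi)=1, max(lo)=22)
Step 4: insert 2 -> lo=[2, 18] hi=[22, 48] -> (len(lo)=2, len(hi)=2, max(lo)=18)
Step 5: insert 17 -> lo=[2, 17, 18] hi=[22, 48] -> (len(lo)=3, len(hi)=2, max(lo)=18)

Answer: (1,0,48) (1,1,22) (2,1,22) (2,2,18) (3,2,18)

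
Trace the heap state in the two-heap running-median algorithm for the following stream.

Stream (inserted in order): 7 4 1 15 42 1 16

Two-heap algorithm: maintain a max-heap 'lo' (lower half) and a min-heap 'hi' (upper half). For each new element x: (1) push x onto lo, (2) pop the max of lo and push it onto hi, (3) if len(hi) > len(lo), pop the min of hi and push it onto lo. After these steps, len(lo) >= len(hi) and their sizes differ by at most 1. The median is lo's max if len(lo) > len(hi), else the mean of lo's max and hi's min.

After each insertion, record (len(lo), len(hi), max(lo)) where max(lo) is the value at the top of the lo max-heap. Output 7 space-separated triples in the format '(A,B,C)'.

Answer: (1,0,7) (1,1,4) (2,1,4) (2,2,4) (3,2,7) (3,3,4) (4,3,7)

Derivation:
Step 1: insert 7 -> lo=[7] hi=[] -> (len(lo)=1, len(hi)=0, max(lo)=7)
Step 2: insert 4 -> lo=[4] hi=[7] -> (len(lo)=1, len(hi)=1, max(lo)=4)
Step 3: insert 1 -> lo=[1, 4] hi=[7] -> (len(lo)=2, len(hi)=1, max(lo)=4)
Step 4: insert 15 -> lo=[1, 4] hi=[7, 15] -> (len(lo)=2, len(hi)=2, max(lo)=4)
Step 5: insert 42 -> lo=[1, 4, 7] hi=[15, 42] -> (len(lo)=3, len(hi)=2, max(lo)=7)
Step 6: insert 1 -> lo=[1, 1, 4] hi=[7, 15, 42] -> (len(lo)=3, len(hi)=3, max(lo)=4)
Step 7: insert 16 -> lo=[1, 1, 4, 7] hi=[15, 16, 42] -> (len(lo)=4, len(hi)=3, max(lo)=7)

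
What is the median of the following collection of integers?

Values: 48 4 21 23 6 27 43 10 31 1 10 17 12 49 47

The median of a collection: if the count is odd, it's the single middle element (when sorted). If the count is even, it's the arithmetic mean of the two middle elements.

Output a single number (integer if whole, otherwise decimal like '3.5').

Answer: 21

Derivation:
Step 1: insert 48 -> lo=[48] (size 1, max 48) hi=[] (size 0) -> median=48
Step 2: insert 4 -> lo=[4] (size 1, max 4) hi=[48] (size 1, min 48) -> median=26
Step 3: insert 21 -> lo=[4, 21] (size 2, max 21) hi=[48] (size 1, min 48) -> median=21
Step 4: insert 23 -> lo=[4, 21] (size 2, max 21) hi=[23, 48] (size 2, min 23) -> median=22
Step 5: insert 6 -> lo=[4, 6, 21] (size 3, max 21) hi=[23, 48] (size 2, min 23) -> median=21
Step 6: insert 27 -> lo=[4, 6, 21] (size 3, max 21) hi=[23, 27, 48] (size 3, min 23) -> median=22
Step 7: insert 43 -> lo=[4, 6, 21, 23] (size 4, max 23) hi=[27, 43, 48] (size 3, min 27) -> median=23
Step 8: insert 10 -> lo=[4, 6, 10, 21] (size 4, max 21) hi=[23, 27, 43, 48] (size 4, min 23) -> median=22
Step 9: insert 31 -> lo=[4, 6, 10, 21, 23] (size 5, max 23) hi=[27, 31, 43, 48] (size 4, min 27) -> median=23
Step 10: insert 1 -> lo=[1, 4, 6, 10, 21] (size 5, max 21) hi=[23, 27, 31, 43, 48] (size 5, min 23) -> median=22
Step 11: insert 10 -> lo=[1, 4, 6, 10, 10, 21] (size 6, max 21) hi=[23, 27, 31, 43, 48] (size 5, min 23) -> median=21
Step 12: insert 17 -> lo=[1, 4, 6, 10, 10, 17] (size 6, max 17) hi=[21, 23, 27, 31, 43, 48] (size 6, min 21) -> median=19
Step 13: insert 12 -> lo=[1, 4, 6, 10, 10, 12, 17] (size 7, max 17) hi=[21, 23, 27, 31, 43, 48] (size 6, min 21) -> median=17
Step 14: insert 49 -> lo=[1, 4, 6, 10, 10, 12, 17] (size 7, max 17) hi=[21, 23, 27, 31, 43, 48, 49] (size 7, min 21) -> median=19
Step 15: insert 47 -> lo=[1, 4, 6, 10, 10, 12, 17, 21] (size 8, max 21) hi=[23, 27, 31, 43, 47, 48, 49] (size 7, min 23) -> median=21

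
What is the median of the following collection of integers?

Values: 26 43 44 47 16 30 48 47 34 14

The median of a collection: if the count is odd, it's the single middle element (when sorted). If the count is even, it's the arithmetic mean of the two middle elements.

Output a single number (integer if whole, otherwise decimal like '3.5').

Step 1: insert 26 -> lo=[26] (size 1, max 26) hi=[] (size 0) -> median=26
Step 2: insert 43 -> lo=[26] (size 1, max 26) hi=[43] (size 1, min 43) -> median=34.5
Step 3: insert 44 -> lo=[26, 43] (size 2, max 43) hi=[44] (size 1, min 44) -> median=43
Step 4: insert 47 -> lo=[26, 43] (size 2, max 43) hi=[44, 47] (size 2, min 44) -> median=43.5
Step 5: insert 16 -> lo=[16, 26, 43] (size 3, max 43) hi=[44, 47] (size 2, min 44) -> median=43
Step 6: insert 30 -> lo=[16, 26, 30] (size 3, max 30) hi=[43, 44, 47] (size 3, min 43) -> median=36.5
Step 7: insert 48 -> lo=[16, 26, 30, 43] (size 4, max 43) hi=[44, 47, 48] (size 3, min 44) -> median=43
Step 8: insert 47 -> lo=[16, 26, 30, 43] (size 4, max 43) hi=[44, 47, 47, 48] (size 4, min 44) -> median=43.5
Step 9: insert 34 -> lo=[16, 26, 30, 34, 43] (size 5, max 43) hi=[44, 47, 47, 48] (size 4, min 44) -> median=43
Step 10: insert 14 -> lo=[14, 16, 26, 30, 34] (size 5, max 34) hi=[43, 44, 47, 47, 48] (size 5, min 43) -> median=38.5

Answer: 38.5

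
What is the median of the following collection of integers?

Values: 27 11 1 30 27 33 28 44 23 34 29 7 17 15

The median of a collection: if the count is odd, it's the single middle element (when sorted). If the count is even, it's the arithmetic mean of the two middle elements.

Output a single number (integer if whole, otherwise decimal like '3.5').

Answer: 27

Derivation:
Step 1: insert 27 -> lo=[27] (size 1, max 27) hi=[] (size 0) -> median=27
Step 2: insert 11 -> lo=[11] (size 1, max 11) hi=[27] (size 1, min 27) -> median=19
Step 3: insert 1 -> lo=[1, 11] (size 2, max 11) hi=[27] (size 1, min 27) -> median=11
Step 4: insert 30 -> lo=[1, 11] (size 2, max 11) hi=[27, 30] (size 2, min 27) -> median=19
Step 5: insert 27 -> lo=[1, 11, 27] (size 3, max 27) hi=[27, 30] (size 2, min 27) -> median=27
Step 6: insert 33 -> lo=[1, 11, 27] (size 3, max 27) hi=[27, 30, 33] (size 3, min 27) -> median=27
Step 7: insert 28 -> lo=[1, 11, 27, 27] (size 4, max 27) hi=[28, 30, 33] (size 3, min 28) -> median=27
Step 8: insert 44 -> lo=[1, 11, 27, 27] (size 4, max 27) hi=[28, 30, 33, 44] (size 4, min 28) -> median=27.5
Step 9: insert 23 -> lo=[1, 11, 23, 27, 27] (size 5, max 27) hi=[28, 30, 33, 44] (size 4, min 28) -> median=27
Step 10: insert 34 -> lo=[1, 11, 23, 27, 27] (size 5, max 27) hi=[28, 30, 33, 34, 44] (size 5, min 28) -> median=27.5
Step 11: insert 29 -> lo=[1, 11, 23, 27, 27, 28] (size 6, max 28) hi=[29, 30, 33, 34, 44] (size 5, min 29) -> median=28
Step 12: insert 7 -> lo=[1, 7, 11, 23, 27, 27] (size 6, max 27) hi=[28, 29, 30, 33, 34, 44] (size 6, min 28) -> median=27.5
Step 13: insert 17 -> lo=[1, 7, 11, 17, 23, 27, 27] (size 7, max 27) hi=[28, 29, 30, 33, 34, 44] (size 6, min 28) -> median=27
Step 14: insert 15 -> lo=[1, 7, 11, 15, 17, 23, 27] (size 7, max 27) hi=[27, 28, 29, 30, 33, 34, 44] (size 7, min 27) -> median=27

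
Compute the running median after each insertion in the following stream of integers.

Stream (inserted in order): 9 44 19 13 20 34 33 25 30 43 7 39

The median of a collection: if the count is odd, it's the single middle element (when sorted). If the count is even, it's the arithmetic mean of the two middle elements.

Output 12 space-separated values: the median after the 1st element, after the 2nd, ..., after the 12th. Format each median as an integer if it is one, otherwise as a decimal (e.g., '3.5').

Answer: 9 26.5 19 16 19 19.5 20 22.5 25 27.5 25 27.5

Derivation:
Step 1: insert 9 -> lo=[9] (size 1, max 9) hi=[] (size 0) -> median=9
Step 2: insert 44 -> lo=[9] (size 1, max 9) hi=[44] (size 1, min 44) -> median=26.5
Step 3: insert 19 -> lo=[9, 19] (size 2, max 19) hi=[44] (size 1, min 44) -> median=19
Step 4: insert 13 -> lo=[9, 13] (size 2, max 13) hi=[19, 44] (size 2, min 19) -> median=16
Step 5: insert 20 -> lo=[9, 13, 19] (size 3, max 19) hi=[20, 44] (size 2, min 20) -> median=19
Step 6: insert 34 -> lo=[9, 13, 19] (size 3, max 19) hi=[20, 34, 44] (size 3, min 20) -> median=19.5
Step 7: insert 33 -> lo=[9, 13, 19, 20] (size 4, max 20) hi=[33, 34, 44] (size 3, min 33) -> median=20
Step 8: insert 25 -> lo=[9, 13, 19, 20] (size 4, max 20) hi=[25, 33, 34, 44] (size 4, min 25) -> median=22.5
Step 9: insert 30 -> lo=[9, 13, 19, 20, 25] (size 5, max 25) hi=[30, 33, 34, 44] (size 4, min 30) -> median=25
Step 10: insert 43 -> lo=[9, 13, 19, 20, 25] (size 5, max 25) hi=[30, 33, 34, 43, 44] (size 5, min 30) -> median=27.5
Step 11: insert 7 -> lo=[7, 9, 13, 19, 20, 25] (size 6, max 25) hi=[30, 33, 34, 43, 44] (size 5, min 30) -> median=25
Step 12: insert 39 -> lo=[7, 9, 13, 19, 20, 25] (size 6, max 25) hi=[30, 33, 34, 39, 43, 44] (size 6, min 30) -> median=27.5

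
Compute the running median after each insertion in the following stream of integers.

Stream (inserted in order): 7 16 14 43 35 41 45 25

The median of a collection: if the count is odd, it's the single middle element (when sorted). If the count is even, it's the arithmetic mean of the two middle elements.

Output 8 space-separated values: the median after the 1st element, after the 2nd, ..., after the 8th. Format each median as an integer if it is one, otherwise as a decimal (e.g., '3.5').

Step 1: insert 7 -> lo=[7] (size 1, max 7) hi=[] (size 0) -> median=7
Step 2: insert 16 -> lo=[7] (size 1, max 7) hi=[16] (size 1, min 16) -> median=11.5
Step 3: insert 14 -> lo=[7, 14] (size 2, max 14) hi=[16] (size 1, min 16) -> median=14
Step 4: insert 43 -> lo=[7, 14] (size 2, max 14) hi=[16, 43] (size 2, min 16) -> median=15
Step 5: insert 35 -> lo=[7, 14, 16] (size 3, max 16) hi=[35, 43] (size 2, min 35) -> median=16
Step 6: insert 41 -> lo=[7, 14, 16] (size 3, max 16) hi=[35, 41, 43] (size 3, min 35) -> median=25.5
Step 7: insert 45 -> lo=[7, 14, 16, 35] (size 4, max 35) hi=[41, 43, 45] (size 3, min 41) -> median=35
Step 8: insert 25 -> lo=[7, 14, 16, 25] (size 4, max 25) hi=[35, 41, 43, 45] (size 4, min 35) -> median=30

Answer: 7 11.5 14 15 16 25.5 35 30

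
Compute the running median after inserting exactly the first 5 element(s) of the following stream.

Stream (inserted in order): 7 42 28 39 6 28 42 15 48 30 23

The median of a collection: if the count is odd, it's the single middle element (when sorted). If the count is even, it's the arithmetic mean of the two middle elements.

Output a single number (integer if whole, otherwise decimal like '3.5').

Answer: 28

Derivation:
Step 1: insert 7 -> lo=[7] (size 1, max 7) hi=[] (size 0) -> median=7
Step 2: insert 42 -> lo=[7] (size 1, max 7) hi=[42] (size 1, min 42) -> median=24.5
Step 3: insert 28 -> lo=[7, 28] (size 2, max 28) hi=[42] (size 1, min 42) -> median=28
Step 4: insert 39 -> lo=[7, 28] (size 2, max 28) hi=[39, 42] (size 2, min 39) -> median=33.5
Step 5: insert 6 -> lo=[6, 7, 28] (size 3, max 28) hi=[39, 42] (size 2, min 39) -> median=28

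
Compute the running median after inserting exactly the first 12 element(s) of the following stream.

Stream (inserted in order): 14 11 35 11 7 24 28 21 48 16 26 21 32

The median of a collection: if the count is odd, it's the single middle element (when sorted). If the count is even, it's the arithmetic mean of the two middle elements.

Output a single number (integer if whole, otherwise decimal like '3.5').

Step 1: insert 14 -> lo=[14] (size 1, max 14) hi=[] (size 0) -> median=14
Step 2: insert 11 -> lo=[11] (size 1, max 11) hi=[14] (size 1, min 14) -> median=12.5
Step 3: insert 35 -> lo=[11, 14] (size 2, max 14) hi=[35] (size 1, min 35) -> median=14
Step 4: insert 11 -> lo=[11, 11] (size 2, max 11) hi=[14, 35] (size 2, min 14) -> median=12.5
Step 5: insert 7 -> lo=[7, 11, 11] (size 3, max 11) hi=[14, 35] (size 2, min 14) -> median=11
Step 6: insert 24 -> lo=[7, 11, 11] (size 3, max 11) hi=[14, 24, 35] (size 3, min 14) -> median=12.5
Step 7: insert 28 -> lo=[7, 11, 11, 14] (size 4, max 14) hi=[24, 28, 35] (size 3, min 24) -> median=14
Step 8: insert 21 -> lo=[7, 11, 11, 14] (size 4, max 14) hi=[21, 24, 28, 35] (size 4, min 21) -> median=17.5
Step 9: insert 48 -> lo=[7, 11, 11, 14, 21] (size 5, max 21) hi=[24, 28, 35, 48] (size 4, min 24) -> median=21
Step 10: insert 16 -> lo=[7, 11, 11, 14, 16] (size 5, max 16) hi=[21, 24, 28, 35, 48] (size 5, min 21) -> median=18.5
Step 11: insert 26 -> lo=[7, 11, 11, 14, 16, 21] (size 6, max 21) hi=[24, 26, 28, 35, 48] (size 5, min 24) -> median=21
Step 12: insert 21 -> lo=[7, 11, 11, 14, 16, 21] (size 6, max 21) hi=[21, 24, 26, 28, 35, 48] (size 6, min 21) -> median=21

Answer: 21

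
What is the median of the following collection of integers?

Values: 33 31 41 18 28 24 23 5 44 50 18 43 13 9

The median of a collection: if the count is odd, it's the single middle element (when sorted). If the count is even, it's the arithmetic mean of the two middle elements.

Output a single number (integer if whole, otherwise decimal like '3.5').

Step 1: insert 33 -> lo=[33] (size 1, max 33) hi=[] (size 0) -> median=33
Step 2: insert 31 -> lo=[31] (size 1, max 31) hi=[33] (size 1, min 33) -> median=32
Step 3: insert 41 -> lo=[31, 33] (size 2, max 33) hi=[41] (size 1, min 41) -> median=33
Step 4: insert 18 -> lo=[18, 31] (size 2, max 31) hi=[33, 41] (size 2, min 33) -> median=32
Step 5: insert 28 -> lo=[18, 28, 31] (size 3, max 31) hi=[33, 41] (size 2, min 33) -> median=31
Step 6: insert 24 -> lo=[18, 24, 28] (size 3, max 28) hi=[31, 33, 41] (size 3, min 31) -> median=29.5
Step 7: insert 23 -> lo=[18, 23, 24, 28] (size 4, max 28) hi=[31, 33, 41] (size 3, min 31) -> median=28
Step 8: insert 5 -> lo=[5, 18, 23, 24] (size 4, max 24) hi=[28, 31, 33, 41] (size 4, min 28) -> median=26
Step 9: insert 44 -> lo=[5, 18, 23, 24, 28] (size 5, max 28) hi=[31, 33, 41, 44] (size 4, min 31) -> median=28
Step 10: insert 50 -> lo=[5, 18, 23, 24, 28] (size 5, max 28) hi=[31, 33, 41, 44, 50] (size 5, min 31) -> median=29.5
Step 11: insert 18 -> lo=[5, 18, 18, 23, 24, 28] (size 6, max 28) hi=[31, 33, 41, 44, 50] (size 5, min 31) -> median=28
Step 12: insert 43 -> lo=[5, 18, 18, 23, 24, 28] (size 6, max 28) hi=[31, 33, 41, 43, 44, 50] (size 6, min 31) -> median=29.5
Step 13: insert 13 -> lo=[5, 13, 18, 18, 23, 24, 28] (size 7, max 28) hi=[31, 33, 41, 43, 44, 50] (size 6, min 31) -> median=28
Step 14: insert 9 -> lo=[5, 9, 13, 18, 18, 23, 24] (size 7, max 24) hi=[28, 31, 33, 41, 43, 44, 50] (size 7, min 28) -> median=26

Answer: 26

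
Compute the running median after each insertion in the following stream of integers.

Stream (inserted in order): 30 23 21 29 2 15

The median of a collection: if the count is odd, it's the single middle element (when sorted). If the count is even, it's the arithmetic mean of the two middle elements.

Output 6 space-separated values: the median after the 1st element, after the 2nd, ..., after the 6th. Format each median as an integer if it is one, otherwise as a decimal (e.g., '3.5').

Answer: 30 26.5 23 26 23 22

Derivation:
Step 1: insert 30 -> lo=[30] (size 1, max 30) hi=[] (size 0) -> median=30
Step 2: insert 23 -> lo=[23] (size 1, max 23) hi=[30] (size 1, min 30) -> median=26.5
Step 3: insert 21 -> lo=[21, 23] (size 2, max 23) hi=[30] (size 1, min 30) -> median=23
Step 4: insert 29 -> lo=[21, 23] (size 2, max 23) hi=[29, 30] (size 2, min 29) -> median=26
Step 5: insert 2 -> lo=[2, 21, 23] (size 3, max 23) hi=[29, 30] (size 2, min 29) -> median=23
Step 6: insert 15 -> lo=[2, 15, 21] (size 3, max 21) hi=[23, 29, 30] (size 3, min 23) -> median=22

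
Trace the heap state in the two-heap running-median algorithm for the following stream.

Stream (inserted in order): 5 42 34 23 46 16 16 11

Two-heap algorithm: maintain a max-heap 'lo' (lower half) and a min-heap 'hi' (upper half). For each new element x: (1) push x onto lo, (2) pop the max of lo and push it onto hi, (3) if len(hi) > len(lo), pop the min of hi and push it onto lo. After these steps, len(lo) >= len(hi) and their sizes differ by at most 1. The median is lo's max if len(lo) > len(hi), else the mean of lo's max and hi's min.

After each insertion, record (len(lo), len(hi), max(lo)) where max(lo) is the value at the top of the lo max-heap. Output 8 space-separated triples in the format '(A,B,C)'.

Step 1: insert 5 -> lo=[5] hi=[] -> (len(lo)=1, len(hi)=0, max(lo)=5)
Step 2: insert 42 -> lo=[5] hi=[42] -> (len(lo)=1, len(hi)=1, max(lo)=5)
Step 3: insert 34 -> lo=[5, 34] hi=[42] -> (len(lo)=2, len(hi)=1, max(lo)=34)
Step 4: insert 23 -> lo=[5, 23] hi=[34, 42] -> (len(lo)=2, len(hi)=2, max(lo)=23)
Step 5: insert 46 -> lo=[5, 23, 34] hi=[42, 46] -> (len(lo)=3, len(hi)=2, max(lo)=34)
Step 6: insert 16 -> lo=[5, 16, 23] hi=[34, 42, 46] -> (len(lo)=3, len(hi)=3, max(lo)=23)
Step 7: insert 16 -> lo=[5, 16, 16, 23] hi=[34, 42, 46] -> (len(lo)=4, len(hi)=3, max(lo)=23)
Step 8: insert 11 -> lo=[5, 11, 16, 16] hi=[23, 34, 42, 46] -> (len(lo)=4, len(hi)=4, max(lo)=16)

Answer: (1,0,5) (1,1,5) (2,1,34) (2,2,23) (3,2,34) (3,3,23) (4,3,23) (4,4,16)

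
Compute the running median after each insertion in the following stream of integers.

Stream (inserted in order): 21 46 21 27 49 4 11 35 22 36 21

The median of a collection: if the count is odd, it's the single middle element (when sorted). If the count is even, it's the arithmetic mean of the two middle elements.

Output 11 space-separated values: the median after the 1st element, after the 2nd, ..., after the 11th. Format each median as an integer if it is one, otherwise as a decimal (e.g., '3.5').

Answer: 21 33.5 21 24 27 24 21 24 22 24.5 22

Derivation:
Step 1: insert 21 -> lo=[21] (size 1, max 21) hi=[] (size 0) -> median=21
Step 2: insert 46 -> lo=[21] (size 1, max 21) hi=[46] (size 1, min 46) -> median=33.5
Step 3: insert 21 -> lo=[21, 21] (size 2, max 21) hi=[46] (size 1, min 46) -> median=21
Step 4: insert 27 -> lo=[21, 21] (size 2, max 21) hi=[27, 46] (size 2, min 27) -> median=24
Step 5: insert 49 -> lo=[21, 21, 27] (size 3, max 27) hi=[46, 49] (size 2, min 46) -> median=27
Step 6: insert 4 -> lo=[4, 21, 21] (size 3, max 21) hi=[27, 46, 49] (size 3, min 27) -> median=24
Step 7: insert 11 -> lo=[4, 11, 21, 21] (size 4, max 21) hi=[27, 46, 49] (size 3, min 27) -> median=21
Step 8: insert 35 -> lo=[4, 11, 21, 21] (size 4, max 21) hi=[27, 35, 46, 49] (size 4, min 27) -> median=24
Step 9: insert 22 -> lo=[4, 11, 21, 21, 22] (size 5, max 22) hi=[27, 35, 46, 49] (size 4, min 27) -> median=22
Step 10: insert 36 -> lo=[4, 11, 21, 21, 22] (size 5, max 22) hi=[27, 35, 36, 46, 49] (size 5, min 27) -> median=24.5
Step 11: insert 21 -> lo=[4, 11, 21, 21, 21, 22] (size 6, max 22) hi=[27, 35, 36, 46, 49] (size 5, min 27) -> median=22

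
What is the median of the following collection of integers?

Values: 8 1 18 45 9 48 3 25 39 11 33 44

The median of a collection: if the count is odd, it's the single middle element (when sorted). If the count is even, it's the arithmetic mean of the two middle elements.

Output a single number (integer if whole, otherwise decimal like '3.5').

Step 1: insert 8 -> lo=[8] (size 1, max 8) hi=[] (size 0) -> median=8
Step 2: insert 1 -> lo=[1] (size 1, max 1) hi=[8] (size 1, min 8) -> median=4.5
Step 3: insert 18 -> lo=[1, 8] (size 2, max 8) hi=[18] (size 1, min 18) -> median=8
Step 4: insert 45 -> lo=[1, 8] (size 2, max 8) hi=[18, 45] (size 2, min 18) -> median=13
Step 5: insert 9 -> lo=[1, 8, 9] (size 3, max 9) hi=[18, 45] (size 2, min 18) -> median=9
Step 6: insert 48 -> lo=[1, 8, 9] (size 3, max 9) hi=[18, 45, 48] (size 3, min 18) -> median=13.5
Step 7: insert 3 -> lo=[1, 3, 8, 9] (size 4, max 9) hi=[18, 45, 48] (size 3, min 18) -> median=9
Step 8: insert 25 -> lo=[1, 3, 8, 9] (size 4, max 9) hi=[18, 25, 45, 48] (size 4, min 18) -> median=13.5
Step 9: insert 39 -> lo=[1, 3, 8, 9, 18] (size 5, max 18) hi=[25, 39, 45, 48] (size 4, min 25) -> median=18
Step 10: insert 11 -> lo=[1, 3, 8, 9, 11] (size 5, max 11) hi=[18, 25, 39, 45, 48] (size 5, min 18) -> median=14.5
Step 11: insert 33 -> lo=[1, 3, 8, 9, 11, 18] (size 6, max 18) hi=[25, 33, 39, 45, 48] (size 5, min 25) -> median=18
Step 12: insert 44 -> lo=[1, 3, 8, 9, 11, 18] (size 6, max 18) hi=[25, 33, 39, 44, 45, 48] (size 6, min 25) -> median=21.5

Answer: 21.5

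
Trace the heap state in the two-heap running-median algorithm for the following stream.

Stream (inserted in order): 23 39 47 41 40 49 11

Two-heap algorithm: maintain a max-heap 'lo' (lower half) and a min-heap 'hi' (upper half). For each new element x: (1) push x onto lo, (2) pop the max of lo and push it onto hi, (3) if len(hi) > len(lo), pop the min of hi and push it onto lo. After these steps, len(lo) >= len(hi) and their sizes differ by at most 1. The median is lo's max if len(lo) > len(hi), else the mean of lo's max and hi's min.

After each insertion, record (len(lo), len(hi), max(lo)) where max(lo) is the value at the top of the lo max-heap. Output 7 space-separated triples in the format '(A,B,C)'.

Step 1: insert 23 -> lo=[23] hi=[] -> (len(lo)=1, len(hi)=0, max(lo)=23)
Step 2: insert 39 -> lo=[23] hi=[39] -> (len(lo)=1, len(hi)=1, max(lo)=23)
Step 3: insert 47 -> lo=[23, 39] hi=[47] -> (len(lo)=2, len(hi)=1, max(lo)=39)
Step 4: insert 41 -> lo=[23, 39] hi=[41, 47] -> (len(lo)=2, len(hi)=2, max(lo)=39)
Step 5: insert 40 -> lo=[23, 39, 40] hi=[41, 47] -> (len(lo)=3, len(hi)=2, max(lo)=40)
Step 6: insert 49 -> lo=[23, 39, 40] hi=[41, 47, 49] -> (len(lo)=3, len(hi)=3, max(lo)=40)
Step 7: insert 11 -> lo=[11, 23, 39, 40] hi=[41, 47, 49] -> (len(lo)=4, len(hi)=3, max(lo)=40)

Answer: (1,0,23) (1,1,23) (2,1,39) (2,2,39) (3,2,40) (3,3,40) (4,3,40)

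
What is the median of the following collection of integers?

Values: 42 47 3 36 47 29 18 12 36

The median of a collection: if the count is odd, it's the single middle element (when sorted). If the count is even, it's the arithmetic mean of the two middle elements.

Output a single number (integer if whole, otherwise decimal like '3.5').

Step 1: insert 42 -> lo=[42] (size 1, max 42) hi=[] (size 0) -> median=42
Step 2: insert 47 -> lo=[42] (size 1, max 42) hi=[47] (size 1, min 47) -> median=44.5
Step 3: insert 3 -> lo=[3, 42] (size 2, max 42) hi=[47] (size 1, min 47) -> median=42
Step 4: insert 36 -> lo=[3, 36] (size 2, max 36) hi=[42, 47] (size 2, min 42) -> median=39
Step 5: insert 47 -> lo=[3, 36, 42] (size 3, max 42) hi=[47, 47] (size 2, min 47) -> median=42
Step 6: insert 29 -> lo=[3, 29, 36] (size 3, max 36) hi=[42, 47, 47] (size 3, min 42) -> median=39
Step 7: insert 18 -> lo=[3, 18, 29, 36] (size 4, max 36) hi=[42, 47, 47] (size 3, min 42) -> median=36
Step 8: insert 12 -> lo=[3, 12, 18, 29] (size 4, max 29) hi=[36, 42, 47, 47] (size 4, min 36) -> median=32.5
Step 9: insert 36 -> lo=[3, 12, 18, 29, 36] (size 5, max 36) hi=[36, 42, 47, 47] (size 4, min 36) -> median=36

Answer: 36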